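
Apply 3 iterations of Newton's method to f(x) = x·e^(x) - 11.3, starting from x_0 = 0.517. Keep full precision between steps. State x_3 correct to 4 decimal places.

3.0752

Newton update: x ← x − f(x)/f'(x).
f'(x) = (x + 1)·e^(x)
x_0 = 0.517000: f = -10.432997, f' = 2.543993 → x_1 = 0.517000 - (-10.432997)/(2.543993) = 4.618033
x_1 = 4.618033: f = 456.481622, f' = 569.076188 → x_2 = 4.618033 - (456.481622)/(569.076188) = 3.815888
x_2 = 3.815888: f = 162.006395, f' = 218.723452 → x_3 = 3.815888 - (162.006395)/(218.723452) = 3.075197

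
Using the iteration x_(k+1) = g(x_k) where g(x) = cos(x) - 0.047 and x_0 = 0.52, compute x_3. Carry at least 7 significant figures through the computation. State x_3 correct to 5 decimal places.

x_1 = g(0.520000) = 0.820819
x_2 = g(0.820819) = 0.634622
x_3 = g(0.634622) = 0.758296

0.75830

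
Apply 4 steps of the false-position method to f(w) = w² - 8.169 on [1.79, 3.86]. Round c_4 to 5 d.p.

2.85750

False-position update: c = (a·f(b) − b·f(a))/(f(b) − f(a)); replace the endpoint whose sign matches f(c).
f(1.790000) = -4.964900, f(3.860000) = 6.730600
step 1: c = 2.668743, f(c) = -1.046809 < 0 → new bracket [2.668743, 3.860000]
step 2: c = 2.829082, f(c) = -0.165296 < 0 → new bracket [2.829082, 3.860000]
step 3: c = 2.853793, f(c) = -0.024865 < 0 → new bracket [2.853793, 3.860000]
step 4: c = 2.857497, f(c) = -0.003713 < 0 → new bracket [2.857497, 3.860000]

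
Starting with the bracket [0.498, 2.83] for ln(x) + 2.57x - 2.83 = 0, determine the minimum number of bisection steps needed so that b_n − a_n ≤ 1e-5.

Initial width b − a = 2.83 − 0.498 = 2.332000.
After n steps the width is (b−a)/2^n; need (b−a)/2^n ≤ 1e-5.
So n ≥ log₂(2.332000/1e-5) = log₂(233200.0000) ≈ 17.8312.
Hence n = 18.

18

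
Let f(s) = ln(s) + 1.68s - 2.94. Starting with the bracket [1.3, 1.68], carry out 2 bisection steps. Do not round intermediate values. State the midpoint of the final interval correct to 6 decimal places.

1.537500

f(1.300000) = -0.493636, f(1.680000) = 0.401194 (opposite signs)
step 1: m = 1.490000, f(m) = -0.038024 < 0 → root in [1.490000, 1.680000]
step 2: m = 1.585000, f(m) = 0.183384 > 0 → root in [1.490000, 1.585000]
Midpoint of [1.490000, 1.585000] = 1.537500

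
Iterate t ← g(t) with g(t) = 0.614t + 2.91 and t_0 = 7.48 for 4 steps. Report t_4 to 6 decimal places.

t_1 = g(7.480000) = 7.502720
t_2 = g(7.502720) = 7.516670
t_3 = g(7.516670) = 7.525235
t_4 = g(7.525235) = 7.530495

7.530495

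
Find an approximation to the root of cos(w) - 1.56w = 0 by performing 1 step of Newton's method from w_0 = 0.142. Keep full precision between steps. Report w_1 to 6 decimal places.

f'(w) = -sin(w) - 1.56
w_0 = 0.142000: f = 0.768415, f' = -1.701523 → w_1 = 0.142000 - (0.768415)/(-1.701523) = 0.593604

0.593604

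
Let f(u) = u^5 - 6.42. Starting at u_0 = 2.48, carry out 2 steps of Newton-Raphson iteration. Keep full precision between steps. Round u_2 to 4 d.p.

1.6918

f'(u) = 5u^4
u_0 = 2.480000: f = 87.392002, f' = 189.137101 → u_1 = 2.480000 - (87.392002)/(189.137101) = 2.017944
u_1 = 2.017944: f = 27.041481, f' = 82.909849 → u_2 = 2.017944 - (27.041481)/(82.909849) = 1.691788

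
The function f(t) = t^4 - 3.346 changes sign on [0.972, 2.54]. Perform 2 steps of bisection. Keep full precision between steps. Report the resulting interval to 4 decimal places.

f(0.972000) = -2.453383, f(2.540000) = 38.277143 (opposite signs)
step 1: m = 1.756000, f(m) = 6.162194 > 0 → root in [0.972000, 1.756000]
step 2: m = 1.364000, f(m) = 0.115445 > 0 → root in [0.972000, 1.364000]

[0.9720, 1.3640]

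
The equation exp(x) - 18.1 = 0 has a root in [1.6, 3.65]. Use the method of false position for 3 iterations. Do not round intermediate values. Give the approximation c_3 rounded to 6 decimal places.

2.837846

f(1.600000) = -13.146968, f(3.650000) = 20.374666
step 1: c = 2.403997, f(c) = -7.032679 < 0 → new bracket [2.403997, 3.650000]
step 2: c = 2.723719, f(c) = -2.863116 < 0 → new bracket [2.723719, 3.650000]
step 3: c = 2.837846, f(c) = -1.021067 < 0 → new bracket [2.837846, 3.650000]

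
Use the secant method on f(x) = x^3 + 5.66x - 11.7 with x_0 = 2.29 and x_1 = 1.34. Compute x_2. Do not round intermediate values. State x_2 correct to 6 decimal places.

f(x_0) = 13.270389, f(x_1) = -1.709496
x_2 = 1.340000 - (-1.709496)·(1.340000 - 2.290000)/(-1.709496 - (13.270389)) = 1.448413; f(x_2) = -0.463351

1.448413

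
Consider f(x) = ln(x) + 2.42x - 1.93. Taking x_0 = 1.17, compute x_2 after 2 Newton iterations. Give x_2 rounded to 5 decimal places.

0.85986

f'(x) = 1/x + 2.42
x_0 = 1.170000: f = 1.058404, f' = 3.274701 → x_1 = 1.170000 - (1.058404)/(3.274701) = 0.846794
x_1 = 0.846794: f = -0.047057, f' = 3.600925 → x_2 = 0.846794 - (-0.047057)/(3.600925) = 0.859862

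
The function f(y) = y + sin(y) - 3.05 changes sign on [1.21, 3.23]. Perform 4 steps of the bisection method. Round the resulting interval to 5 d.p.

f(1.210000) = -0.904384, f(3.230000) = 0.091708 (opposite signs)
step 1: m = 2.220000, f(m) = -0.033435 < 0 → root in [2.220000, 3.230000]
step 2: m = 2.725000, f(m) = 0.079647 > 0 → root in [2.220000, 2.725000]
step 3: m = 2.472500, f(m) = 0.042775 > 0 → root in [2.220000, 2.472500]
step 4: m = 2.346250, f(m) = 0.010354 > 0 → root in [2.220000, 2.346250]

[2.22000, 2.34625]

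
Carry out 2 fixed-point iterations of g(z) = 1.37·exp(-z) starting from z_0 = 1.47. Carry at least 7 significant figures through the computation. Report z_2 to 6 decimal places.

0.999813

z_1 = g(1.470000) = 0.314998
z_2 = g(0.314998) = 0.999813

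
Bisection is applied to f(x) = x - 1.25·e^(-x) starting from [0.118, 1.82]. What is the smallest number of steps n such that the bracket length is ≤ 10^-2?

8

Initial width b − a = 1.82 − 0.118 = 1.702000.
After n steps the width is (b−a)/2^n; need (b−a)/2^n ≤ 10^-2.
So n ≥ log₂(1.702000/10^-2) = log₂(170.2000) ≈ 7.4111.
Hence n = 8.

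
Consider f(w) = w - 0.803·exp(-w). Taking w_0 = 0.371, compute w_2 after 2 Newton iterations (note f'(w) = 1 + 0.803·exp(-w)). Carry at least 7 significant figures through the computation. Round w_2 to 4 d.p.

0.4913

w_0 = 0.371000: f = -0.183105, f' = 1.554105 → w_1 = 0.371000 - (-0.183105)/(1.554105) = 0.488820
w_1 = 0.488820: f = -0.003699, f' = 1.492520 → w_2 = 0.488820 - (-0.003699)/(1.492520) = 0.491299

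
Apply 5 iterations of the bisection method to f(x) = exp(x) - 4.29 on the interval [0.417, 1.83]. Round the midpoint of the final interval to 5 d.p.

f(0.417000) = -2.772597, f(1.830000) = 1.943887 (opposite signs)
step 1: m = 1.123500, f(m) = -1.214400 < 0 → root in [1.123500, 1.830000]
step 2: m = 1.476750, f(m) = 0.088692 > 0 → root in [1.123500, 1.476750]
step 3: m = 1.300125, f(m) = -0.620245 < 0 → root in [1.300125, 1.476750]
step 4: m = 1.388437, f(m) = -0.281418 < 0 → root in [1.388437, 1.476750]
step 5: m = 1.432594, f(m) = -0.100448 < 0 → root in [1.432594, 1.476750]
Midpoint of [1.432594, 1.476750] = 1.454672

1.45467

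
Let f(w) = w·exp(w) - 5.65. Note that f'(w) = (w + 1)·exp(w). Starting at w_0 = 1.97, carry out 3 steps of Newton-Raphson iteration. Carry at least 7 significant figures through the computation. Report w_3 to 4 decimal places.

w_0 = 1.970000: f = 8.476233, f' = 21.296909 → w_1 = 1.970000 - (8.476233)/(21.296909) = 1.571997
w_1 = 1.571997: f = 1.921142, f' = 12.387399 → w_2 = 1.571997 - (1.921142)/(12.387399) = 1.416909
w_2 = 1.416909: f = 0.193829, f' = 9.968180 → w_3 = 1.416909 - (0.193829)/(9.968180) = 1.397464

1.3975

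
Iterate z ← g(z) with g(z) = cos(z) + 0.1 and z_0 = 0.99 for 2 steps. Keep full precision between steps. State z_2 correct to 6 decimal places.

z_1 = g(0.990000) = 0.648690
z_2 = g(0.648690) = 0.896876

0.896876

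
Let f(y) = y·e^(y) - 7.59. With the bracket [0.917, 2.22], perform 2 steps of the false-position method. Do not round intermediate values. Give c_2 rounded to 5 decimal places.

1.46443

f(0.917000) = -5.295873, f(2.220000) = 12.850275
step 1: c = 1.297275, f(c) = -2.842868 < 0 → new bracket [1.297275, 2.220000]
step 2: c = 1.464430, f(c) = -1.256230 < 0 → new bracket [1.464430, 2.220000]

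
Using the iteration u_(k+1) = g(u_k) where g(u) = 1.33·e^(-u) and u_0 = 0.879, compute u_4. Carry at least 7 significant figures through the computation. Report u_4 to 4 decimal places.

u_1 = g(0.879000) = 0.552213
u_2 = g(0.552213) = 0.765647
u_3 = g(0.765647) = 0.618494
u_4 = g(0.618494) = 0.716544

0.7165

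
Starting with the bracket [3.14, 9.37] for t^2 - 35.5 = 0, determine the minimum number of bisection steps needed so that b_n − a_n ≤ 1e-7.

26

Initial width b − a = 9.37 − 3.14 = 6.230000.
After n steps the width is (b−a)/2^n; need (b−a)/2^n ≤ 1e-7.
So n ≥ log₂(6.230000/1e-7) = log₂(62300000.0000) ≈ 25.8927.
Hence n = 26.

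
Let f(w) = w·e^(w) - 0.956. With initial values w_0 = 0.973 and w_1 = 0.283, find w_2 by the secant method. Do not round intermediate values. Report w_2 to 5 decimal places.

f(w_0) = 1.618432, f(w_1) = -0.580429
w_2 = 0.283000 - (-0.580429)·(0.283000 - 0.973000)/(-0.580429 - (1.618432)) = 0.465138; f(w_2) = -0.215391

0.46514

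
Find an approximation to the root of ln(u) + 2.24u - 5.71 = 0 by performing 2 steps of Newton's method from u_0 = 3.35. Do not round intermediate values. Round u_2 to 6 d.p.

2.197567

Newton update: u ← u − f(u)/f'(u).
f'(u) = 1/u + 2.24
u_0 = 3.350000: f = 3.002960, f' = 2.538507 → u_1 = 3.350000 - (3.002960)/(2.538507) = 2.167037
u_1 = 2.167037: f = -0.082476, f' = 2.701460 → u_2 = 2.167037 - (-0.082476)/(2.701460) = 2.197567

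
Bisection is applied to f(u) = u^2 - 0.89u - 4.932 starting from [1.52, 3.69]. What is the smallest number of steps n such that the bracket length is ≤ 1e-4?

Initial width b − a = 3.69 − 1.52 = 2.170000.
After n steps the width is (b−a)/2^n; need (b−a)/2^n ≤ 1e-4.
So n ≥ log₂(2.170000/1e-4) = log₂(21700.0000) ≈ 14.4054.
Hence n = 15.

15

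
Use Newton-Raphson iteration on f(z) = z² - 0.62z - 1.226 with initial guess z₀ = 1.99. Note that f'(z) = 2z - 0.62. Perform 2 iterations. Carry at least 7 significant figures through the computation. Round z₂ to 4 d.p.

z_0 = 1.990000: f = 1.500300, f' = 3.360000 → z_1 = 1.990000 - (1.500300)/(3.360000) = 1.543482
z_1 = 1.543482: f = 0.199378, f' = 2.466964 → z_2 = 1.543482 - (0.199378)/(2.466964) = 1.462663

1.4627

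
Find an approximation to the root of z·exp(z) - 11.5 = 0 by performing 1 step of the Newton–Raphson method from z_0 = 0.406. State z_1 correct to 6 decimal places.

5.567143

f'(z) = (z + 1)·exp(z)
z_0 = 0.406000: f = -10.890674, f' = 2.110128 → z_1 = 0.406000 - (-10.890674)/(2.110128) = 5.567143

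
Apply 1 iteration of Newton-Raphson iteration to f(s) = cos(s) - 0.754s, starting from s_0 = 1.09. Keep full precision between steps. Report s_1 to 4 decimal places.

0.8710

f'(s) = -sin(s) - 0.754
s_0 = 1.090000: f = -0.359375, f' = -1.640627 → s_1 = 1.090000 - (-0.359375)/(-1.640627) = 0.870953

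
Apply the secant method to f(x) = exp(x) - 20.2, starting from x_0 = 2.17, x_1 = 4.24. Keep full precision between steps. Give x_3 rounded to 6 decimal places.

2.776378

Secant update: x_(k+1) = x_k − f(x_k)·(x_k − x_(k-1))/(f(x_k) − f(x_(k-1))).
f(x_0) = -11.441716, f(x_1) = 49.207852
x_2 = 4.240000 - (49.207852)·(4.240000 - 2.170000)/(49.207852 - (-11.441716)) = 2.560511; f(x_2) = -7.257565
x_3 = 2.560511 - (-7.257565)·(2.560511 - 4.240000)/(-7.257565 - (49.207852)) = 2.776378; f(x_3) = -4.139256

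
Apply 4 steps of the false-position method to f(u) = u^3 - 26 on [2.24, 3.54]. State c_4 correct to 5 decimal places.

2.96174

f(2.240000) = -14.760576, f(3.540000) = 18.361864
step 1: c = 2.819328, f(c) = -3.590266 < 0 → new bracket [2.819328, 3.540000]
step 2: c = 2.937194, f(c) = -0.660520 < 0 → new bracket [2.937194, 3.540000]
step 3: c = 2.958125, f(c) = -0.114917 < 0 → new bracket [2.958125, 3.540000]
step 4: c = 2.961744, f(c) = -0.019797 < 0 → new bracket [2.961744, 3.540000]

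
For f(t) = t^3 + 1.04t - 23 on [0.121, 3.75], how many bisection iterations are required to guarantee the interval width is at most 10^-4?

Initial width b − a = 3.75 − 0.121 = 3.629000.
After n steps the width is (b−a)/2^n; need (b−a)/2^n ≤ 10^-4.
So n ≥ log₂(3.629000/10^-4) = log₂(36290.0000) ≈ 15.1473.
Hence n = 16.

16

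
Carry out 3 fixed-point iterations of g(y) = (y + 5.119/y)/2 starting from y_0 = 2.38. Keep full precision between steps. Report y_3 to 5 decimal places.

y_1 = g(2.380000) = 2.265420
y_2 = g(2.265420) = 2.262523
y_3 = g(2.262523) = 2.262521

2.26252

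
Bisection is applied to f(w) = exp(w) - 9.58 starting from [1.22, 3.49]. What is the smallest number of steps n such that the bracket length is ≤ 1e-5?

Initial width b − a = 3.49 − 1.22 = 2.270000.
After n steps the width is (b−a)/2^n; need (b−a)/2^n ≤ 1e-5.
So n ≥ log₂(2.270000/1e-5) = log₂(227000.0000) ≈ 17.7923.
Hence n = 18.

18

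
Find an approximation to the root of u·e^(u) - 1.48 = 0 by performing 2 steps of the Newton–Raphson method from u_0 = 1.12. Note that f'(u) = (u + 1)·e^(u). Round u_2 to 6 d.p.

0.727529

u_0 = 1.120000: f = 1.952637, f' = 6.497491 → u_1 = 1.120000 - (1.952637)/(6.497491) = 0.819478
u_1 = 0.819478: f = 0.379655, f' = 4.128971 → u_2 = 0.819478 - (0.379655)/(4.128971) = 0.727529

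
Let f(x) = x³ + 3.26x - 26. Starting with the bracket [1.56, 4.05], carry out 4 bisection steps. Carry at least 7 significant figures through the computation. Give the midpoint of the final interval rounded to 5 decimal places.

f(1.560000) = -17.117984, f(4.050000) = 53.633125 (opposite signs)
step 1: m = 2.805000, f(m) = 5.214110 > 0 → root in [1.560000, 2.805000]
step 2: m = 2.182500, f(m) = -8.489134 < 0 → root in [2.182500, 2.805000]
step 3: m = 2.493750, f(m) = -2.362270 < 0 → root in [2.493750, 2.805000]
step 4: m = 2.649375, f(m) = 1.233423 > 0 → root in [2.493750, 2.649375]
Midpoint of [2.493750, 2.649375] = 2.571562

2.57156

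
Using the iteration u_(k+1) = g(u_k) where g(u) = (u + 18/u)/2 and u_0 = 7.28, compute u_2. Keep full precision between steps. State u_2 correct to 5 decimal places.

4.28381

u_1 = g(7.280000) = 4.876264
u_2 = g(4.876264) = 4.283807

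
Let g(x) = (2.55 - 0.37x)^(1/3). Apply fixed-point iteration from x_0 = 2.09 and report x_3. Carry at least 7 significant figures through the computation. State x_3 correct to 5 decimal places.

x_1 = g(2.090000) = 1.211169
x_2 = g(1.211169) = 1.280959
x_3 = g(1.280959) = 1.275691

1.27569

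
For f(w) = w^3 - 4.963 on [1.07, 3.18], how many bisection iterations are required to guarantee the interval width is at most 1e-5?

Initial width b − a = 3.18 − 1.07 = 2.110000.
After n steps the width is (b−a)/2^n; need (b−a)/2^n ≤ 1e-5.
So n ≥ log₂(2.110000/1e-5) = log₂(211000.0000) ≈ 17.6869.
Hence n = 18.

18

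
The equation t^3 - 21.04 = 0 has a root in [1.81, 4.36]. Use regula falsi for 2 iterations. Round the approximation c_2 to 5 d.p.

2.56351

f(1.810000) = -15.110259, f(4.360000) = 61.841856
step 1: c = 2.310716, f(c) = -8.702142 < 0 → new bracket [2.310716, 4.360000]
step 2: c = 2.563511, f(c) = -4.193662 < 0 → new bracket [2.563511, 4.360000]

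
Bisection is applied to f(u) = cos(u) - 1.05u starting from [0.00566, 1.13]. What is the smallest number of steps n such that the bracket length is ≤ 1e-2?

7

Initial width b − a = 1.13 − 0.00566 = 1.124340.
After n steps the width is (b−a)/2^n; need (b−a)/2^n ≤ 1e-2.
So n ≥ log₂(1.124340/1e-2) = log₂(112.4340) ≈ 6.8129.
Hence n = 7.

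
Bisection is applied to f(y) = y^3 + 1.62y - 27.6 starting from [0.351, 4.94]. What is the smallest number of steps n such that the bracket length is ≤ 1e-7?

26

Initial width b − a = 4.94 − 0.351 = 4.589000.
After n steps the width is (b−a)/2^n; need (b−a)/2^n ≤ 1e-7.
So n ≥ log₂(4.589000/1e-7) = log₂(45890000.0000) ≈ 25.4517.
Hence n = 26.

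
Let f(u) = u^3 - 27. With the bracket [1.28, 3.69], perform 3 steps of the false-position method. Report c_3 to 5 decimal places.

2.97923

f(1.280000) = -24.902848, f(3.690000) = 23.243409
step 1: c = 2.526532, f(c) = -10.872221 < 0 → new bracket [2.526532, 3.690000]
step 2: c = 2.897315, f(c) = -2.678685 < 0 → new bracket [2.897315, 3.690000]
step 3: c = 2.979228, f(c) = -0.556978 < 0 → new bracket [2.979228, 3.690000]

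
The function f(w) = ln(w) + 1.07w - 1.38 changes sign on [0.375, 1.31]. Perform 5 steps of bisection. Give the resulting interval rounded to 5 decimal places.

f(0.375000) = -1.959579, f(1.310000) = 0.291727 (opposite signs)
step 1: m = 0.842500, f(m) = -0.649907 < 0 → root in [0.842500, 1.310000]
step 2: m = 1.076250, f(m) = -0.154930 < 0 → root in [1.076250, 1.310000]
step 3: m = 1.193125, f(m) = 0.073220 > 0 → root in [1.076250, 1.193125]
step 4: m = 1.134688, f(m) = -0.039527 < 0 → root in [1.134688, 1.193125]
step 5: m = 1.163906, f(m) = 0.017161 > 0 → root in [1.134688, 1.163906]

[1.13469, 1.16391]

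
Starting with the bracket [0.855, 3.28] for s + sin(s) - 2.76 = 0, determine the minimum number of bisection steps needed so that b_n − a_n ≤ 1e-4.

Initial width b − a = 3.28 − 0.855 = 2.425000.
After n steps the width is (b−a)/2^n; need (b−a)/2^n ≤ 1e-4.
So n ≥ log₂(2.425000/1e-4) = log₂(24250.0000) ≈ 14.5657.
Hence n = 15.

15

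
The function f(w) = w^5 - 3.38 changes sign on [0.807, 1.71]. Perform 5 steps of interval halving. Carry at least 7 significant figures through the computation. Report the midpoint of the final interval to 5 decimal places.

1.27261

f(0.807000) = -3.037731, f(1.710000) = 11.241117 (opposite signs)
step 1: m = 1.258500, f(m) = -0.223062 < 0 → root in [1.258500, 1.710000]
step 2: m = 1.484250, f(m) = 3.823363 > 0 → root in [1.258500, 1.484250]
step 3: m = 1.371375, f(m) = 1.470440 > 0 → root in [1.258500, 1.371375]
step 4: m = 1.314938, f(m) = 0.551204 > 0 → root in [1.258500, 1.314938]
step 5: m = 1.286719, f(m) = 0.147103 > 0 → root in [1.258500, 1.286719]
Midpoint of [1.258500, 1.286719] = 1.272609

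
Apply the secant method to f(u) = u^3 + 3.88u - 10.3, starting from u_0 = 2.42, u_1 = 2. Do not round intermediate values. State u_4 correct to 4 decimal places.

1.6003

f(u_0) = 13.262088, f(u_1) = 5.460000
u_2 = 2.000000 - (5.460000)·(2.000000 - 2.420000)/(5.460000 - (13.262088)) = 1.706079; f(u_2) = 1.285476
u_3 = 1.706079 - (1.285476)·(1.706079 - 2.000000)/(1.285476 - (5.460000)) = 1.615570; f(u_3) = 0.185162
u_4 = 1.615570 - (0.185162)·(1.615570 - 1.706079)/(0.185162 - (1.285476)) = 1.600340; f(u_4) = 0.007927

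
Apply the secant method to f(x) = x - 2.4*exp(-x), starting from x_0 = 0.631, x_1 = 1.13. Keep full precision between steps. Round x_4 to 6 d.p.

f(x_0) = -0.645943, f(x_1) = 0.354720
x_2 = 1.130000 - (0.354720)·(1.130000 - 0.631000)/(0.354720 - (-0.645943)) = 0.953112; f(x_2) = 0.027817
x_3 = 0.953112 - (0.027817)·(0.953112 - 1.130000)/(0.027817 - (0.354720)) = 0.938060; f(x_3) = -0.001268
x_4 = 0.938060 - (-0.001268)·(0.938060 - 0.953112)/(-0.001268 - (0.027817)) = 0.938716; f(x_4) = 0.000004

0.938716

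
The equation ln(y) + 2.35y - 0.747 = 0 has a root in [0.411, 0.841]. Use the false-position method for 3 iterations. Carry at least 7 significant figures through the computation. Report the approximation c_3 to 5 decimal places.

0.56269

f(0.411000) = -0.670312, f(0.841000) = 1.056186
step 1: c = 0.577947, f(c) = 0.062903 > 0 → new bracket [0.411000, 0.577947]
step 2: c = 0.563625, f(c) = 0.004151 > 0 → new bracket [0.411000, 0.563625]
step 3: c = 0.562685, f(c) = 0.000276 > 0 → new bracket [0.411000, 0.562685]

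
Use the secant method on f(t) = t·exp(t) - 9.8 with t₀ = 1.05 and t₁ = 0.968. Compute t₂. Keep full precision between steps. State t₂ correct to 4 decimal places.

f(t_0) = -6.799466, f(t_1) = -7.251572
t_2 = 0.968000 - (-7.251572)·(0.968000 - 1.050000)/(-7.251572 - (-6.799466)) = 2.283244; f(t_2) = 12.595077

2.2832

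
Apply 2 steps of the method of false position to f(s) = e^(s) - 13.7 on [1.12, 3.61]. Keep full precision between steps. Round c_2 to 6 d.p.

2.296649

False-position update: c = (a·f(b) − b·f(a))/(f(b) − f(a)); replace the endpoint whose sign matches f(c).
f(1.120000) = -10.635146, f(3.610000) = 23.266053
step 1: c = 1.901138, f(c) = -7.006493 < 0 → new bracket [1.901138, 3.610000]
step 2: c = 2.296649, f(c) = -3.759184 < 0 → new bracket [2.296649, 3.610000]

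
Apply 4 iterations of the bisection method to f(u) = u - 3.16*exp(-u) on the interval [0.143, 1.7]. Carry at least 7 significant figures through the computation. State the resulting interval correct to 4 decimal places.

f(0.143000) = -2.595943, f(1.700000) = 1.122720 (opposite signs)
step 1: m = 0.921500, f(m) = -0.335933 < 0 → root in [0.921500, 1.700000]
step 2: m = 1.310750, f(m) = 0.458758 > 0 → root in [0.921500, 1.310750]
step 3: m = 1.116125, f(m) = 0.081078 > 0 → root in [0.921500, 1.116125]
step 4: m = 1.018813, f(m) = -0.122021 < 0 → root in [1.018813, 1.116125]

[1.0188, 1.1161]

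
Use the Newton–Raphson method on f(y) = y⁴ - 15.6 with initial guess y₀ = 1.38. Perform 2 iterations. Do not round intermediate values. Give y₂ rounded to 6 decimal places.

Newton update: y ← y − f(y)/f'(y).
f'(y) = 4y³
y_0 = 1.380000: f = -11.973261, f' = 10.512288 → y_1 = 1.380000 - (-11.973261)/(10.512288) = 2.518978
y_1 = 2.518978: f = 24.662175, f' = 63.934152 → y_2 = 2.518978 - (24.662175)/(63.934152) = 2.133234

2.133234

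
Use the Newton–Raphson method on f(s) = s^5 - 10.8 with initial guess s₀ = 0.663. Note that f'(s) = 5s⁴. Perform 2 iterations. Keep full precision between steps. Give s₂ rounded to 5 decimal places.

9.36757

s_0 = 0.663000: f = -10.671895, f' = 0.966105 → s_1 = 0.663000 - (-10.671895)/(0.966105) = 11.709315
s_1 = 11.709315: f = 220108.117597, f' = 93993.083945 → s_2 = 11.709315 - (220108.117597)/(93993.083945) = 9.367567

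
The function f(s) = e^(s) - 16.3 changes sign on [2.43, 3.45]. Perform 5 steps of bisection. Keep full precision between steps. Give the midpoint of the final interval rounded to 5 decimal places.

f(2.430000) = -4.941118, f(3.450000) = 15.200392 (opposite signs)
step 1: m = 2.940000, f(m) = 2.615846 > 0 → root in [2.430000, 2.940000]
step 2: m = 2.685000, f(m) = -1.641799 < 0 → root in [2.685000, 2.940000]
step 3: m = 2.812500, f(m) = 0.351495 > 0 → root in [2.685000, 2.812500]
step 4: m = 2.748750, f(m) = -0.676909 < 0 → root in [2.748750, 2.812500]
step 5: m = 2.780625, f(m) = -0.170902 < 0 → root in [2.780625, 2.812500]
Midpoint of [2.780625, 2.812500] = 2.796563

2.79656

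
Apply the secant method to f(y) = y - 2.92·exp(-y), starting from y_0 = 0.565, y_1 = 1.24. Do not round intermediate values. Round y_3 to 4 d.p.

1.0348

f(y_0) = -1.094612, f(y_1) = 0.394998
y_2 = 1.240000 - (0.394998)·(1.240000 - 0.565000)/(0.394998 - (-1.094612)) = 1.061011; f(y_2) = 0.050382
y_3 = 1.061011 - (0.050382)·(1.061011 - 1.240000)/(0.050382 - (0.394998)) = 1.034843; f(y_3) = -0.002581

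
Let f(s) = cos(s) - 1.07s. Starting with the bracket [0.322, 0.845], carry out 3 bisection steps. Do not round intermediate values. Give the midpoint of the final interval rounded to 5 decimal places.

f(0.322000) = 0.604064, f(0.845000) = -0.240419 (opposite signs)
step 1: m = 0.583500, f(m) = 0.210194 > 0 → root in [0.583500, 0.845000]
step 2: m = 0.714250, f(m) = -0.008663 < 0 → root in [0.583500, 0.714250]
step 3: m = 0.648875, f(m) = 0.102468 > 0 → root in [0.648875, 0.714250]
Midpoint of [0.648875, 0.714250] = 0.681563

0.68156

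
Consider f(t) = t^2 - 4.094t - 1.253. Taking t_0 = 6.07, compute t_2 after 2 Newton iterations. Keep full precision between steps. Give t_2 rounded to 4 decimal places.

4.4035

f'(t) = 2t - 4.094
t_0 = 6.070000: f = 10.741320, f' = 8.046000 → t_1 = 6.070000 - (10.741320)/(8.046000) = 4.735011
t_1 = 4.735011: f = 1.782195, f' = 5.376022 → t_2 = 4.735011 - (1.782195)/(5.376022) = 4.403503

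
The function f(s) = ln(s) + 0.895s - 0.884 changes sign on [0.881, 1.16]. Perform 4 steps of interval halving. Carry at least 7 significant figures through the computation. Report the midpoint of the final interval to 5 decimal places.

f(0.881000) = -0.222203, f(1.160000) = 0.302620 (opposite signs)
step 1: m = 1.020500, f(m) = 0.049640 > 0 → root in [0.881000, 1.020500]
step 2: m = 0.950750, f(m) = -0.083583 < 0 → root in [0.950750, 1.020500]
step 3: m = 0.985625, f(m) = -0.016345 < 0 → root in [0.985625, 1.020500]
step 4: m = 1.003062, f(m) = 0.016799 > 0 → root in [0.985625, 1.003062]
Midpoint of [0.985625, 1.003062] = 0.994344

0.99434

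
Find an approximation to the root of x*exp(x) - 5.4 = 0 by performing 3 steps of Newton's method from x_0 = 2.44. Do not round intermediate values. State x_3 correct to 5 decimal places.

1.38318

Newton update: x ← x − f(x)/f'(x).
f'(x) = (x+1)*exp(x)
x_0 = 2.440000: f = 22.594219, f' = 39.467260 → x_1 = 2.440000 - (22.594219)/(39.467260) = 1.867520
x_1 = 1.867520: f = 6.687009, f' = 18.559234 → x_2 = 1.867520 - (6.687009)/(18.559234) = 1.507214
x_2 = 1.507214: f = 1.403766, f' = 11.317901 → x_3 = 1.507214 - (1.403766)/(11.317901) = 1.383183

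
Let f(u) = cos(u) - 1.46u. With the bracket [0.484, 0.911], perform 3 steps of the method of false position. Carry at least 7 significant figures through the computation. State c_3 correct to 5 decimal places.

0.57483

False-position update: c = (a·f(b) − b·f(a))/(f(b) − f(a)); replace the endpoint whose sign matches f(c).
f(0.484000) = 0.178501, f(0.911000) = -0.717104
step 1: c = 0.569104, f(c) = 0.011492 > 0 → new bracket [0.569104, 0.911000]
step 2: c = 0.574497, f(c) = 0.000700 > 0 → new bracket [0.574497, 0.911000]
step 3: c = 0.574825, f(c) = 0.000043 > 0 → new bracket [0.574825, 0.911000]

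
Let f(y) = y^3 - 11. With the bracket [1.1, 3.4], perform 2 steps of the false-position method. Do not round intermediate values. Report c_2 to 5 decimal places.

1.99412

False-position update: c = (a·f(b) − b·f(a))/(f(b) − f(a)); replace the endpoint whose sign matches f(c).
f(1.100000) = -9.669000, f(3.400000) = 28.304000
step 1: c = 1.685645, f(c) = -6.210409 < 0 → new bracket [1.685645, 3.400000]
step 2: c = 1.994120, f(c) = -3.070347 < 0 → new bracket [1.994120, 3.400000]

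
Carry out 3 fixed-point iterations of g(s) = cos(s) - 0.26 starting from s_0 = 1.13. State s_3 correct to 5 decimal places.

s_1 = g(1.130000) = 0.166660
s_2 = g(0.166660) = 0.726144
s_3 = g(0.726144) = 0.487740

0.48774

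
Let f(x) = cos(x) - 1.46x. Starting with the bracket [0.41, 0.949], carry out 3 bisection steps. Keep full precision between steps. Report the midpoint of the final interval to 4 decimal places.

0.5784

f(0.410000) = 0.318521, f(0.949000) = -0.803044 (opposite signs)
step 1: m = 0.679500, f(m) = -0.214183 < 0 → root in [0.410000, 0.679500]
step 2: m = 0.544750, f(m) = 0.059922 > 0 → root in [0.544750, 0.679500]
step 3: m = 0.612125, f(m) = -0.075274 < 0 → root in [0.544750, 0.612125]
Midpoint of [0.544750, 0.612125] = 0.578437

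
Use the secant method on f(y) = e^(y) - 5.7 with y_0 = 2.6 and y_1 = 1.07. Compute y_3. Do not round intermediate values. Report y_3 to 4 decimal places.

Secant update: y_(k+1) = y_k − f(y_k)·(y_k − y_(k-1))/(f(y_k) − f(y_(k-1))).
f(y_0) = 7.763738, f(y_1) = -2.784621
y_2 = 1.070000 - (-2.784621)·(1.070000 - 2.600000)/(-2.784621 - (7.763738)) = 1.473899; f(y_2) = -1.333775
y_3 = 1.473899 - (-1.333775)·(1.473899 - 1.070000)/(-1.333775 - (-2.784621)) = 1.845206; f(y_3) = 0.629407

1.8452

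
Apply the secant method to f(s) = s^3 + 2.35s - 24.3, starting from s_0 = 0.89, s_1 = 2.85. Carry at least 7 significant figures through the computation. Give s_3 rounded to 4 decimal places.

2.6134

Secant update: s_(k+1) = s_k − f(s_k)·(s_k − s_(k-1))/(f(s_k) − f(s_(k-1))).
f(s_0) = -21.503531, f(s_1) = 5.546625
s_2 = 2.850000 - (5.546625)·(2.850000 - 0.890000)/(5.546625 - (-21.503531)) = 2.448103; f(s_2) = -3.874973
s_3 = 2.448103 - (-3.874973)·(2.448103 - 2.850000)/(-3.874973 - (5.546625)) = 2.613397; f(s_3) = -0.309412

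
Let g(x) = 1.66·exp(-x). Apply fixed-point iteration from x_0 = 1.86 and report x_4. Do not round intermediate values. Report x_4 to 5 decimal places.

1.04727

x_1 = g(1.860000) = 0.258417
x_2 = g(0.258417) = 1.281974
x_3 = g(1.281974) = 0.460632
x_4 = g(0.460632) = 1.047269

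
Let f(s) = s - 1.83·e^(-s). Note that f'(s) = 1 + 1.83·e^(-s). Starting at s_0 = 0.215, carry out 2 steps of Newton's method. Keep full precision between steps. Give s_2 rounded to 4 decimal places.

0.8105

s_0 = 0.215000: f = -1.260971, f' = 2.475971 → s_1 = 0.215000 - (-1.260971)/(2.475971) = 0.724283
s_1 = 0.724283: f = -0.162666, f' = 1.886949 → s_2 = 0.724283 - (-0.162666)/(1.886949) = 0.810489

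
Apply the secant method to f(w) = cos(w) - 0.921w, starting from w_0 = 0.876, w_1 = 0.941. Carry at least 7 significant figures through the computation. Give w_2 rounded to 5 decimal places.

f(w_0) = -0.166567, f(w_1) = -0.277681
w_2 = 0.941000 - (-0.277681)·(0.941000 - 0.876000)/(-0.277681 - (-0.166567)) = 0.778561; f(w_2) = -0.005129

0.77856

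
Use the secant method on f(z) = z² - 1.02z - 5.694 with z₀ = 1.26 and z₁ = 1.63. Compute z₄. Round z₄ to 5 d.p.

Secant update: z_(k+1) = z_k − f(z_k)·(z_k − z_(k-1))/(f(z_k) − f(z_(k-1))).
f(z_0) = -5.391600, f(z_1) = -4.699700
z_2 = 1.630000 - (-4.699700)·(1.630000 - 1.260000)/(-4.699700 - (-5.391600)) = 4.143209; f(z_2) = 7.246104
z_3 = 4.143209 - (7.246104)·(4.143209 - 1.630000)/(7.246104 - (-4.699700)) = 2.618743; f(z_3) = -1.507304
z_4 = 2.618743 - (-1.507304)·(2.618743 - 4.143209)/(-1.507304 - (7.246104)) = 2.881250; f(z_4) = -0.331273

2.88125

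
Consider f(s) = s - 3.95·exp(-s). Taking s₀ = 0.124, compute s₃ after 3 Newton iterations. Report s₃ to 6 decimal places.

f'(s) = 1 + 3.95·exp(-s)
s_0 = 0.124000: f = -3.365350, f' = 4.489350 → s_1 = 0.124000 - (-3.365350)/(4.489350) = 0.873630
s_1 = 0.873630: f = -0.775233, f' = 2.648863 → s_2 = 0.873630 - (-0.775233)/(2.648863) = 1.166296
s_2 = 1.166296: f = -0.064203, f' = 2.230499 → s_3 = 1.166296 - (-0.064203)/(2.230499) = 1.195080

1.195080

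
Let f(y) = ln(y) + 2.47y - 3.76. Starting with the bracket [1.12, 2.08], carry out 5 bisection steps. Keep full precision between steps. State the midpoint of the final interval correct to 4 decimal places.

1.3750

f(1.120000) = -0.880271, f(2.080000) = 2.109968 (opposite signs)
step 1: m = 1.600000, f(m) = 0.662004 > 0 → root in [1.120000, 1.600000]
step 2: m = 1.360000, f(m) = -0.093315 < 0 → root in [1.360000, 1.600000]
step 3: m = 1.480000, f(m) = 0.287642 > 0 → root in [1.360000, 1.480000]
step 4: m = 1.420000, f(m) = 0.098057 > 0 → root in [1.360000, 1.420000]
step 5: m = 1.390000, f(m) = 0.002604 > 0 → root in [1.360000, 1.390000]
Midpoint of [1.360000, 1.390000] = 1.375000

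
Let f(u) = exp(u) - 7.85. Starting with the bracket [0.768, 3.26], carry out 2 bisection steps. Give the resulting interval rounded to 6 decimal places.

f(0.768000) = -5.694549, f(3.260000) = 18.199537 (opposite signs)
step 1: m = 2.014000, f(m) = -0.356770 < 0 → root in [2.014000, 3.260000]
step 2: m = 2.637000, f(m) = 6.121227 > 0 → root in [2.014000, 2.637000]

[2.014000, 2.637000]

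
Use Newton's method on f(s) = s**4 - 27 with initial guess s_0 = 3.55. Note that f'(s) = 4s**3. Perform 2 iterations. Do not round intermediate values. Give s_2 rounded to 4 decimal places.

2.4132

s_0 = 3.550000: f = 131.823006, f' = 178.955500 → s_1 = 3.550000 - (131.823006)/(178.955500) = 2.813375
s_1 = 2.813375: f = 35.648518, f' = 89.072387 → s_2 = 2.813375 - (35.648518)/(89.072387) = 2.413156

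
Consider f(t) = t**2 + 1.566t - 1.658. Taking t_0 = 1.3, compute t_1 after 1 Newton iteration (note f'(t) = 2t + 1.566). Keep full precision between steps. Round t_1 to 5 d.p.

0.80365

t_0 = 1.300000: f = 2.067800, f' = 4.166000 → t_1 = 1.300000 - (2.067800)/(4.166000) = 0.803649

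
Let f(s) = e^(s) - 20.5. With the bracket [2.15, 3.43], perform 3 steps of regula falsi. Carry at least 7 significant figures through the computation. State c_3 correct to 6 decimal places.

3.013423

False-position update: c = (a·f(b) − b·f(a))/(f(b) − f(a)); replace the endpoint whose sign matches f(c).
f(2.150000) = -11.915142, f(3.430000) = 10.376643
step 1: c = 2.834171, f(c) = -3.483721 < 0 → new bracket [2.834171, 3.430000]
step 2: c = 2.983929, f(c) = -0.734683 < 0 → new bracket [2.983929, 3.430000]
step 3: c = 3.013423, f(c) = -0.143036 < 0 → new bracket [3.013423, 3.430000]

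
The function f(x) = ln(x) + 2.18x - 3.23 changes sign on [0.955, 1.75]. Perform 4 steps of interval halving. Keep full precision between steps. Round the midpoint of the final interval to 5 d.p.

1.32766

f(0.955000) = -1.194144, f(1.750000) = 1.144616 (opposite signs)
step 1: m = 1.352500, f(m) = 0.020405 > 0 → root in [0.955000, 1.352500]
step 2: m = 1.153750, f(m) = -0.571807 < 0 → root in [1.153750, 1.352500]
step 3: m = 1.253125, f(m) = -0.272547 < 0 → root in [1.253125, 1.352500]
step 4: m = 1.302812, f(m) = -0.125343 < 0 → root in [1.302812, 1.352500]
Midpoint of [1.302812, 1.352500] = 1.327656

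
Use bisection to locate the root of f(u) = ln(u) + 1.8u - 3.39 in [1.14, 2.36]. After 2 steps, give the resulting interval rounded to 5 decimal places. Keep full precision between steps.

f(1.140000) = -1.206972, f(2.360000) = 1.716662 (opposite signs)
step 1: m = 1.750000, f(m) = 0.319616 > 0 → root in [1.140000, 1.750000]
step 2: m = 1.445000, f(m) = -0.420891 < 0 → root in [1.445000, 1.750000]

[1.44500, 1.75000]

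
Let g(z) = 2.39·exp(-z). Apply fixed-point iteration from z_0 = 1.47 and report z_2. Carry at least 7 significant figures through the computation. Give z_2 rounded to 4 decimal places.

z_1 = g(1.470000) = 0.549522
z_2 = g(0.549522) = 1.379569

1.3796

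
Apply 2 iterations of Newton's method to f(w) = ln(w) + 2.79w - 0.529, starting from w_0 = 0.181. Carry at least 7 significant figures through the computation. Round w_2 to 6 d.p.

0.461394

Newton update: w ← w − f(w)/f'(w).
f'(w) = 1/w + 2.79
w_0 = 0.181000: f = -1.733268, f' = 8.314862 → w_1 = 0.181000 - (-1.733268)/(8.314862) = 0.389454
w_1 = 0.389454: f = -0.385432, f' = 5.357696 → w_2 = 0.389454 - (-0.385432)/(5.357696) = 0.461394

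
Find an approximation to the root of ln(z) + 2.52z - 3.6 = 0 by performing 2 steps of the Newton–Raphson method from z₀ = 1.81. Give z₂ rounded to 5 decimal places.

Newton update: z ← z − f(z)/f'(z).
f'(z) = 1/z + 2.52
z_0 = 1.810000: f = 1.554527, f' = 3.072486 → z_1 = 1.810000 - (1.554527)/(3.072486) = 1.304049
z_1 = 1.304049: f = -0.048322, f' = 3.286842 → z_2 = 1.304049 - (-0.048322)/(3.286842) = 1.318751

1.31875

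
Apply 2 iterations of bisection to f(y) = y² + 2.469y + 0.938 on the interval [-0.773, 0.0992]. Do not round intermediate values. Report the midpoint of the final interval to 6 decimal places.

f(-0.773000) = -0.373008, f(0.099200) = 1.192765 (opposite signs)
step 1: m = -0.336900, f(m) = 0.219696 > 0 → root in [-0.773000, -0.336900]
step 2: m = -0.554950, f(m) = -0.124202 < 0 → root in [-0.554950, -0.336900]
Midpoint of [-0.554950, -0.336900] = -0.445925

-0.445925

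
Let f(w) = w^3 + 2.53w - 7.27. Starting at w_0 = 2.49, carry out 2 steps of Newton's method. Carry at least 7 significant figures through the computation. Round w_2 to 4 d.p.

f'(w) = 3w^2 + 2.53
w_0 = 2.490000: f = 14.467949, f' = 21.130300 → w_1 = 2.490000 - (14.467949)/(21.130300) = 1.805298
w_1 = 1.805298: f = 3.181058, f' = 12.307308 → w_2 = 1.805298 - (3.181058)/(12.307308) = 1.546829

1.5468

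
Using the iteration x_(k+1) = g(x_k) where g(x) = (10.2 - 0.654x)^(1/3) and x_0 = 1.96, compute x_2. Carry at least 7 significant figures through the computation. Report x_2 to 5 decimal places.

2.06798

x_1 = g(1.960000) = 2.073760
x_2 = g(2.073760) = 2.067977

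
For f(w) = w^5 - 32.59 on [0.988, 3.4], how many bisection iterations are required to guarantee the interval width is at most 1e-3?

12

Initial width b − a = 3.4 − 0.988 = 2.412000.
After n steps the width is (b−a)/2^n; need (b−a)/2^n ≤ 1e-3.
So n ≥ log₂(2.412000/1e-3) = log₂(2412.0000) ≈ 11.2360.
Hence n = 12.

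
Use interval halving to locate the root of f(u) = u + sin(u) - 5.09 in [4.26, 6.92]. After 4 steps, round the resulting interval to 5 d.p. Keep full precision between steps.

[5.59000, 5.75625]

f(4.260000) = -1.729405, f(6.920000) = 2.424637 (opposite signs)
step 1: m = 5.590000, f(m) = -0.138991 < 0 → root in [5.590000, 6.920000]
step 2: m = 6.255000, f(m) = 1.136818 > 0 → root in [5.590000, 6.255000]
step 3: m = 5.922500, f(m) = 0.479584 > 0 → root in [5.590000, 5.922500]
step 4: m = 5.756250, f(m) = 0.163363 > 0 → root in [5.590000, 5.756250]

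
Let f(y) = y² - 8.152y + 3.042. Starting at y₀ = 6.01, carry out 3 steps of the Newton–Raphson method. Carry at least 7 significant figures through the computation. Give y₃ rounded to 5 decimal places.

f'(y) = 2y - 8.152
y_0 = 6.010000: f = -9.831420, f' = 3.868000 → y_1 = 6.010000 - (-9.831420)/(3.868000) = 8.551732
y_1 = 8.551732: f = 6.460402, f' = 8.951464 → y_2 = 8.551732 - (6.460402)/(8.951464) = 7.830018
y_2 = 7.830018: f = 0.520872, f' = 7.508035 → y_3 = 7.830018 - (0.520872)/(7.508035) = 7.760642

7.76064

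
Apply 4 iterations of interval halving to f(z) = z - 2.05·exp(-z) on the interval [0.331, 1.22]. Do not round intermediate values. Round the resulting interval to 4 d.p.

[0.8311, 0.8866]

f(0.331000) = -1.141321, f(1.220000) = 0.614778 (opposite signs)
step 1: m = 0.775500, f(m) = -0.168471 < 0 → root in [0.775500, 1.220000]
step 2: m = 0.997750, f(m) = 0.241898 > 0 → root in [0.775500, 0.997750]
step 3: m = 0.886625, f(m) = 0.041935 > 0 → root in [0.775500, 0.886625]
step 4: m = 0.831063, f(m) = -0.061889 < 0 → root in [0.831063, 0.886625]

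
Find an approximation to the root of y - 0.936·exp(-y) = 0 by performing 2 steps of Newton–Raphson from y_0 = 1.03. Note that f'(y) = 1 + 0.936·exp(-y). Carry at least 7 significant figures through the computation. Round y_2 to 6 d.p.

Newton update: y ← y − f(y)/f'(y).
y_0 = 1.030000: f = 0.695841, f' = 1.334159 → y_1 = 1.030000 - (0.695841)/(1.334159) = 0.508442
y_1 = 0.508442: f = -0.054499, f' = 1.562940 → y_2 = 0.508442 - (-0.054499)/(1.562940) = 0.543311

0.543311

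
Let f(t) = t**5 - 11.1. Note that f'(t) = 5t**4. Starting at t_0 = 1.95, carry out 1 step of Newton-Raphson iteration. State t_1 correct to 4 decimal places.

Newton update: t ← t − f(t)/f'(t).
t_0 = 1.950000: f = 17.095062, f' = 72.295031 → t_1 = 1.950000 - (17.095062)/(72.295031) = 1.713538

1.7135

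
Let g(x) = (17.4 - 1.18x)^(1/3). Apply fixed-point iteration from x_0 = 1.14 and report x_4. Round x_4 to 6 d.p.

x_1 = g(1.140000) = 2.522716
x_2 = g(2.522716) = 2.434186
x_3 = g(2.434186) = 2.440049
x_4 = g(2.440049) = 2.439662

2.439662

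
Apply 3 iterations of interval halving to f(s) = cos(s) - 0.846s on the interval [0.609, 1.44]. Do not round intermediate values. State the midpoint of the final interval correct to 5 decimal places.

0.76481

f(0.609000) = 0.305006, f(1.440000) = -1.087816 (opposite signs)
step 1: m = 1.024500, f(m) = -0.347201 < 0 → root in [0.609000, 1.024500]
step 2: m = 0.816750, f(m) = -0.006377 < 0 → root in [0.609000, 0.816750]
step 3: m = 0.712875, f(m) = 0.153392 > 0 → root in [0.712875, 0.816750]
Midpoint of [0.712875, 0.816750] = 0.764812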